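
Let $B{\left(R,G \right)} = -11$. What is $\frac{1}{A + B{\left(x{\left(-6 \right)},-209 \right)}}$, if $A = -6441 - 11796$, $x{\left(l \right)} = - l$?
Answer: $- \frac{1}{18248} \approx -5.4801 \cdot 10^{-5}$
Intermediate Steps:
$A = -18237$ ($A = -6441 - 11796 = -18237$)
$\frac{1}{A + B{\left(x{\left(-6 \right)},-209 \right)}} = \frac{1}{-18237 - 11} = \frac{1}{-18248} = - \frac{1}{18248}$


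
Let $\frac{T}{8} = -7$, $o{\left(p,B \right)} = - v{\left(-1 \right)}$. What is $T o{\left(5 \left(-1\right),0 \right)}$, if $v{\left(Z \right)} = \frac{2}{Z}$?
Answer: $-112$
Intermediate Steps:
$o{\left(p,B \right)} = 2$ ($o{\left(p,B \right)} = - \frac{2}{-1} = - 2 \left(-1\right) = \left(-1\right) \left(-2\right) = 2$)
$T = -56$ ($T = 8 \left(-7\right) = -56$)
$T o{\left(5 \left(-1\right),0 \right)} = \left(-56\right) 2 = -112$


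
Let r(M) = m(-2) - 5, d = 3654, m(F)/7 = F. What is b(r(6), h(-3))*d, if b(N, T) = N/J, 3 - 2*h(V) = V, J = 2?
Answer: -34713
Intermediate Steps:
h(V) = 3/2 - V/2
m(F) = 7*F
r(M) = -19 (r(M) = 7*(-2) - 5 = -14 - 5 = -19)
b(N, T) = N/2
b(r(6), h(-3))*d = ((½)*(-19))*3654 = -19/2*3654 = -34713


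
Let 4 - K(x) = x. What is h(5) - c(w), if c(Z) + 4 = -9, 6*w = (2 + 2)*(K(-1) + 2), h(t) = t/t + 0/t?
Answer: 14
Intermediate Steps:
K(x) = 4 - x
h(t) = 1 (h(t) = 1 + 0 = 1)
w = 14/3 (w = ((2 + 2)*((4 - 1*(-1)) + 2))/6 = (4*((4 + 1) + 2))/6 = (4*(5 + 2))/6 = (4*7)/6 = (⅙)*28 = 14/3 ≈ 4.6667)
c(Z) = -13 (c(Z) = -4 - 9 = -13)
h(5) - c(w) = 1 - 1*(-13) = 1 + 13 = 14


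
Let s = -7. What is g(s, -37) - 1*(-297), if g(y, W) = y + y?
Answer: 283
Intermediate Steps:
g(y, W) = 2*y
g(s, -37) - 1*(-297) = 2*(-7) - 1*(-297) = -14 + 297 = 283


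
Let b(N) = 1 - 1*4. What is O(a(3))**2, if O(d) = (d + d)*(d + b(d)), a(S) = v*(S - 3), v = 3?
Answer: 0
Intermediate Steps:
b(N) = -3 (b(N) = 1 - 4 = -3)
a(S) = -9 + 3*S (a(S) = 3*(S - 3) = 3*(-3 + S) = -9 + 3*S)
O(d) = 2*d*(-3 + d) (O(d) = (d + d)*(d - 3) = (2*d)*(-3 + d) = 2*d*(-3 + d))
O(a(3))**2 = (2*(-9 + 3*3)*(-3 + (-9 + 3*3)))**2 = (2*(-9 + 9)*(-3 + (-9 + 9)))**2 = (2*0*(-3 + 0))**2 = (2*0*(-3))**2 = 0**2 = 0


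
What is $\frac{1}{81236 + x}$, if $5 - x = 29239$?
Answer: $\frac{1}{52002} \approx 1.923 \cdot 10^{-5}$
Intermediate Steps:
$x = -29234$ ($x = 5 - 29239 = -29234$)
$\frac{1}{81236 + x} = \frac{1}{81236 - 29234} = \frac{1}{52002}$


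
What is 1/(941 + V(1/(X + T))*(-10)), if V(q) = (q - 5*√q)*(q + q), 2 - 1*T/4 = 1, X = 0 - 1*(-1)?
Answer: 23505/22097401 - 100*√5/22097401 ≈ 0.0010536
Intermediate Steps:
X = 1 (X = 0 + 1 = 1)
T = 4 (T = 8 - 4*1 = 8 - 4 = 4)
V(q) = 2*q*(q - 5*√q) (V(q) = (q - 5*√q)*(2*q) = 2*q*(q - 5*√q))
1/(941 + V(1/(X + T))*(-10)) = 1/(941 + (-10/(1 + 4)^(3/2) + 2*(1/(1 + 4))²)*(-10)) = 1/(941 + (-10*√5/25 + 2*(1/5)²)*(-10)) = 1/(941 + (-2*√5/5 + 2*(⅕)²)*(-10)) = 1/(941 + (-2*√5/5 + 2*(1/25))*(-10)) = 1/(941 + (-2*√5/5 + 2/25)*(-10)) = 1/(941 + (2/25 - 2*√5/5)*(-10)) = 1/(941 + (-⅘ + 4*√5)) = 1/(4701/5 + 4*√5)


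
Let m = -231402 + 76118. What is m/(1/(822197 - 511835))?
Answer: -48194252808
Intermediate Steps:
m = -155284
m/(1/(822197 - 511835)) = -155284/(1/(822197 - 511835)) = -155284/(1/310362) = -155284/1/310362 = -155284*310362 = -48194252808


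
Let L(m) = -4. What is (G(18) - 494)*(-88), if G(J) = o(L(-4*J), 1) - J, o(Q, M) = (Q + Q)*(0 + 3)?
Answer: 47168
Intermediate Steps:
o(Q, M) = 6*Q (o(Q, M) = (2*Q)*3 = 6*Q)
G(J) = -24 - J (G(J) = 6*(-4) - J = -24 - J)
(G(18) - 494)*(-88) = ((-24 - 1*18) - 494)*(-88) = ((-24 - 18) - 494)*(-88) = (-42 - 494)*(-88) = -536*(-88) = 47168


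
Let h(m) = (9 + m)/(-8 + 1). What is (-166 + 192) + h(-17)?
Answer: 190/7 ≈ 27.143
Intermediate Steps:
h(m) = -9/7 - m/7 (h(m) = (9 + m)/(-7) = (9 + m)*(-⅐) = -9/7 - m/7)
(-166 + 192) + h(-17) = (-166 + 192) + (-9/7 - ⅐*(-17)) = 26 + (-9/7 + 17/7) = 26 + 8/7 = 190/7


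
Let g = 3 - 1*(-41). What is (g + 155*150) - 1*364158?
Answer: -340864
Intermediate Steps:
g = 44 (g = 3 + 41 = 44)
(g + 155*150) - 1*364158 = (44 + 155*150) - 1*364158 = (44 + 23250) - 364158 = 23294 - 364158 = -340864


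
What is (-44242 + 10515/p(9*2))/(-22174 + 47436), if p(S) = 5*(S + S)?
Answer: -530203/303144 ≈ -1.7490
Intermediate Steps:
p(S) = 10*S (p(S) = 5*(2*S) = 10*S)
(-44242 + 10515/p(9*2))/(-22174 + 47436) = (-44242 + 10515/((10*(9*2))))/(-22174 + 47436) = (-44242 + 10515/((10*18)))/25262 = (-44242 + 10515/180)*(1/25262) = (-44242 + 10515*(1/180))*(1/25262) = (-44242 + 701/12)*(1/25262) = -530203/12*1/25262 = -530203/303144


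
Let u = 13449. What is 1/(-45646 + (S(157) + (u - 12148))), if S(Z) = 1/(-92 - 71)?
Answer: -163/7228236 ≈ -2.2550e-5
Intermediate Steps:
S(Z) = -1/163 (S(Z) = 1/(-163) = -1/163)
1/(-45646 + (S(157) + (u - 12148))) = 1/(-45646 + (-1/163 + (13449 - 12148))) = 1/(-45646 + (-1/163 + 1301)) = 1/(-45646 + 212062/163) = 1/(-7228236/163) = -163/7228236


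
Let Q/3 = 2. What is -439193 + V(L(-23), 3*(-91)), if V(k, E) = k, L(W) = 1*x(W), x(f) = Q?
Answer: -439187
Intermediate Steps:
Q = 6 (Q = 3*2 = 6)
x(f) = 6
L(W) = 6 (L(W) = 1*6 = 6)
-439193 + V(L(-23), 3*(-91)) = -439193 + 6 = -439187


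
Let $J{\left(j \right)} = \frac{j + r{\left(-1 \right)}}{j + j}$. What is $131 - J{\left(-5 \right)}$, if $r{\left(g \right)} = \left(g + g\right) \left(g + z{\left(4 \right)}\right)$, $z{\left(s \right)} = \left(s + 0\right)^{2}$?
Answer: $\frac{255}{2} \approx 127.5$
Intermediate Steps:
$z{\left(s \right)} = s^{2}$
$r{\left(g \right)} = 2 g \left(16 + g\right)$ ($r{\left(g \right)} = \left(g + g\right) \left(g + 4^{2}\right) = 2 g \left(g + 16\right) = 2 g \left(16 + g\right)$)
$J{\left(j \right)} = \frac{-30 + j}{2 j}$ ($J{\left(j \right)} = \frac{j + 2 \left(-1\right) \left(16 - 1\right)}{j + j} = \frac{j + 2 \left(-1\right) 15}{2 j} = \left(j - 30\right) \frac{1}{2 j} = \left(-30 + j\right) \frac{1}{2 j} = \frac{-30 + j}{2 j}$)
$131 - J{\left(-5 \right)} = 131 - \frac{-30 - 5}{2 \left(-5\right)} = 131 - \frac{1}{2} \left(- \frac{1}{5}\right) \left(-35\right) = 131 - \frac{7}{2} = \frac{255}{2}$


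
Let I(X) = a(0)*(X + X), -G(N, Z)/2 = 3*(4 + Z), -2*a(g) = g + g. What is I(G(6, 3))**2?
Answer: 0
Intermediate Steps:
a(g) = -g (a(g) = -(g + g)/2 = -g)
G(N, Z) = -24 - 6*Z (G(N, Z) = -6*(4 + Z) = -2*(12 + 3*Z) = -24 - 6*Z)
I(X) = 0 (I(X) = (-1*0)*(X + X) = 0*(2*X) = 0)
I(G(6, 3))**2 = 0**2 = 0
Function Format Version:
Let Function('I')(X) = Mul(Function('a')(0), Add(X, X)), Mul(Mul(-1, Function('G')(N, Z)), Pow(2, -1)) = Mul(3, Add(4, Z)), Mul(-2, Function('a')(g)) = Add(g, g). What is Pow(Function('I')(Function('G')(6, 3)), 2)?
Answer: 0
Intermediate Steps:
Function('a')(g) = Mul(-1, g) (Function('a')(g) = Mul(Rational(-1, 2), Add(g, g)) = Mul(Rational(-1, 2), Mul(2, g)) = Mul(-1, g))
Function('G')(N, Z) = Add(-24, Mul(-6, Z)) (Function('G')(N, Z) = Mul(-2, Mul(3, Add(4, Z))) = Mul(-2, Add(12, Mul(3, Z))) = Add(-24, Mul(-6, Z)))
Function('I')(X) = 0 (Function('I')(X) = Mul(Mul(-1, 0), Add(X, X)) = Mul(0, Mul(2, X)) = 0)
Pow(Function('I')(Function('G')(6, 3)), 2) = Pow(0, 2) = 0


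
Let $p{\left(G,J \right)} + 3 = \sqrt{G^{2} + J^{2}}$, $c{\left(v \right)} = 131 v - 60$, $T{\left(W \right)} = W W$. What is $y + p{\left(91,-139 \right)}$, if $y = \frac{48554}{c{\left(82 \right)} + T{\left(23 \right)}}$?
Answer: $\frac{14921}{11211} + \sqrt{27602} \approx 167.47$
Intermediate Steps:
$T{\left(W \right)} = W^{2}$
$c{\left(v \right)} = -60 + 131 v$
$p{\left(G,J \right)} = -3 + \sqrt{G^{2} + J^{2}}$
$y = \frac{48554}{11211}$ ($y = \frac{48554}{\left(-60 + 131 \cdot 82\right) + 23^{2}} = \frac{48554}{\left(-60 + 10742\right) + 529} = \frac{48554}{10682 + 529} = \frac{48554}{11211} \approx 4.3309$)
$y + p{\left(91,-139 \right)} = \frac{48554}{11211} - \left(3 - \sqrt{91^{2} + \left(-139\right)^{2}}\right) = \frac{48554}{11211} - \left(3 - \sqrt{8281 + 19321}\right) = \frac{48554}{11211} - \left(3 - \sqrt{27602}\right) = \frac{14921}{11211} + \sqrt{27602}$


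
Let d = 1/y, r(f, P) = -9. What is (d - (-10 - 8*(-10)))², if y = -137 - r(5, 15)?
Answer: 80299521/16384 ≈ 4901.1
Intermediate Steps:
y = -128 (y = -137 - 1*(-9) = -137 + 9 = -128)
d = -1/128 (d = 1/(-128) = -1/128 ≈ -0.0078125)
(d - (-10 - 8*(-10)))² = (-1/128 - (-10 - 8*(-10)))² = (-1/128 - (-10 + 80))² = (-1/128 - 1*70)² = (-1/128 - 70)² = (-8961/128)² = 80299521/16384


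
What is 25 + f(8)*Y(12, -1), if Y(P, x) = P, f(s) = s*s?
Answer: 793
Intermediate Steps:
f(s) = s²
25 + f(8)*Y(12, -1) = 25 + 8²*12 = 25 + 64*12 = 25 + 768 = 793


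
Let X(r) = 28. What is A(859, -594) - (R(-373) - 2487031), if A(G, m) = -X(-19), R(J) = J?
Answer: 2487376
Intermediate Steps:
A(G, m) = -28 (A(G, m) = -1*28 = -28)
A(859, -594) - (R(-373) - 2487031) = -28 - (-373 - 2487031) = -28 - 1*(-2487404) = -28 + 2487404 = 2487376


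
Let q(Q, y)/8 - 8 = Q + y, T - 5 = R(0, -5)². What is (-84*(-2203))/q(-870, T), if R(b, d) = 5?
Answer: -46263/1664 ≈ -27.802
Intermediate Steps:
T = 30 (T = 5 + 5² = 5 + 25 = 30)
q(Q, y) = 64 + 8*Q + 8*y (q(Q, y) = 64 + 8*(Q + y) = 64 + (8*Q + 8*y) = 64 + 8*Q + 8*y)
(-84*(-2203))/q(-870, T) = (-84*(-2203))/(64 + 8*(-870) + 8*30) = 185052/(64 - 6960 + 240) = 185052/(-6656) = 185052*(-1/6656) = -46263/1664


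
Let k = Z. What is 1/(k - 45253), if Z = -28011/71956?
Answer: -71956/3256252879 ≈ -2.2098e-5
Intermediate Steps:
Z = -28011/71956 (Z = -28011*1/71956 = -28011/71956 ≈ -0.38928)
k = -28011/71956 ≈ -0.38928
1/(k - 45253) = 1/(-28011/71956 - 45253) = 1/(-3256252879/71956) = -71956/3256252879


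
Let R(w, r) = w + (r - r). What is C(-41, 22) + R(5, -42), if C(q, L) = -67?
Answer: -62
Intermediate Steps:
R(w, r) = w (R(w, r) = w + 0 = w)
C(-41, 22) + R(5, -42) = -67 + 5 = -62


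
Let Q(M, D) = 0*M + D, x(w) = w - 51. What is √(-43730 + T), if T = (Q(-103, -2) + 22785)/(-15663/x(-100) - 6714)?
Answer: I*√43571869836176913/998151 ≈ 209.13*I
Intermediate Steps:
x(w) = -51 + w
Q(M, D) = D (Q(M, D) = 0 + D = D)
T = -3440233/998151 (T = (-2 + 22785)/(-15663/(-51 - 100) - 6714) = 22783/(-15663/(-151) - 6714) = 22783/(-15663*(-1/151) - 6714) = 22783/(15663/151 - 6714) = 22783/(-998151/151) = 22783*(-151/998151) = -3440233/998151 ≈ -3.4466)
√(-43730 + T) = √(-43730 - 3440233/998151) = √(-43652583463/998151) = I*√43571869836176913/998151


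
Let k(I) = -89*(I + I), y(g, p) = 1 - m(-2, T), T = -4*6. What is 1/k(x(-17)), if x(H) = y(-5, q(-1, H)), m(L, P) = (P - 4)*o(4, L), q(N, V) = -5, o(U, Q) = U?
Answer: -1/20114 ≈ -4.9717e-5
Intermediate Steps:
T = -24
m(L, P) = -16 + 4*P (m(L, P) = (P - 4)*4 = (-4 + P)*4 = -16 + 4*P)
y(g, p) = 113 (y(g, p) = 1 - (-16 + 4*(-24)) = 1 - (-16 - 96) = 1 - 1*(-112) = 1 + 112 = 113)
x(H) = 113
k(I) = -178*I
1/k(x(-17)) = 1/(-178*113) = 1/(-20114) = -1/20114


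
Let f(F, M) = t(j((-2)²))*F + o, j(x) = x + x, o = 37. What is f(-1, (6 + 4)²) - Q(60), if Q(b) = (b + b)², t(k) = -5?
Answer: -14358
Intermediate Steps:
j(x) = 2*x
f(F, M) = 37 - 5*F (f(F, M) = -5*F + 37 = 37 - 5*F)
Q(b) = 4*b² (Q(b) = (2*b)² = 4*b²)
f(-1, (6 + 4)²) - Q(60) = (37 - 5*(-1)) - 4*60² = (37 + 5) - 4*3600 = 42 - 1*14400 = 42 - 14400 = -14358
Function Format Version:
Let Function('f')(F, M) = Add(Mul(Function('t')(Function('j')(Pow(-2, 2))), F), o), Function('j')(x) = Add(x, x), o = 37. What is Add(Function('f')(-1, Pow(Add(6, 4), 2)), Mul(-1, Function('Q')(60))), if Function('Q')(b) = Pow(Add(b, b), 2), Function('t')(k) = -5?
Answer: -14358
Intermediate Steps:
Function('j')(x) = Mul(2, x)
Function('f')(F, M) = Add(37, Mul(-5, F)) (Function('f')(F, M) = Add(Mul(-5, F), 37) = Add(37, Mul(-5, F)))
Function('Q')(b) = Mul(4, Pow(b, 2)) (Function('Q')(b) = Pow(Mul(2, b), 2) = Mul(4, Pow(b, 2)))
Add(Function('f')(-1, Pow(Add(6, 4), 2)), Mul(-1, Function('Q')(60))) = Add(Add(37, Mul(-5, -1)), Mul(-1, Mul(4, Pow(60, 2)))) = Add(Add(37, 5), Mul(-1, Mul(4, 3600))) = Add(42, Mul(-1, 14400)) = Add(42, -14400) = -14358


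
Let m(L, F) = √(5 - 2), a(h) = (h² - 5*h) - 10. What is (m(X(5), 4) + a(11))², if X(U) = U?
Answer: (56 + √3)² ≈ 3333.0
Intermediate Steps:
a(h) = -10 + h² - 5*h
m(L, F) = √3
(m(X(5), 4) + a(11))² = (√3 + (-10 + 11² - 5*11))² = (√3 + (-10 + 121 - 55))² = (√3 + 56)² = (56 + √3)²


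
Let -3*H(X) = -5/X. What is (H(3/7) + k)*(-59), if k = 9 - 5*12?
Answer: 25016/9 ≈ 2779.6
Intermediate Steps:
H(X) = 5/(3*X) (H(X) = -(-5)/(3*X) = 5/(3*X))
k = -51 (k = 9 - 60 = -51)
(H(3/7) + k)*(-59) = (5/(3*((3/7))) - 51)*(-59) = (5/(3*((3*(⅐)))) - 51)*(-59) = (5/(3*(3/7)) - 51)*(-59) = ((5/3)*(7/3) - 51)*(-59) = (35/9 - 51)*(-59) = -424/9*(-59) = 25016/9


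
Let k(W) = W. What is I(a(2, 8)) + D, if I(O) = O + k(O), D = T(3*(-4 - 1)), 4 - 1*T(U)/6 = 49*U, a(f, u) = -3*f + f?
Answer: 4426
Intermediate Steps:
a(f, u) = -2*f
T(U) = 24 - 294*U
D = 4434 (D = 24 - 882*(-4 - 1) = 24 - 882*(-5) = 24 - 294*(-15) = 24 + 4410 = 4434)
I(O) = 2*O (I(O) = O + O = 2*O)
I(a(2, 8)) + D = 2*(-2*2) + 4434 = 2*(-4) + 4434 = -8 + 4434 = 4426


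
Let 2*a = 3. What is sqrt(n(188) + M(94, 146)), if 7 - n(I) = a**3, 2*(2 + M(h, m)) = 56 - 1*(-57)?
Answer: sqrt(930)/4 ≈ 7.6240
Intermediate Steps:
a = 3/2 (a = (1/2)*3 = 3/2 ≈ 1.5000)
M(h, m) = 109/2 (M(h, m) = -2 + (56 - 1*(-57))/2 = -2 + (56 + 57)/2 = -2 + (1/2)*113 = -2 + 113/2 = 109/2)
n(I) = 29/8 (n(I) = 7 - (3/2)**3 = 7 - 1*27/8 = 7 - 27/8 = 29/8)
sqrt(n(188) + M(94, 146)) = sqrt(29/8 + 109/2) = sqrt(465/8) = sqrt(930)/4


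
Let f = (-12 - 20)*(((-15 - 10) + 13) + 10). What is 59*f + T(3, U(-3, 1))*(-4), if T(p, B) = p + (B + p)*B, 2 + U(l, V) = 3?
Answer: 3748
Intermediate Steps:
U(l, V) = 1 (U(l, V) = -2 + 3 = 1)
T(p, B) = p + B*(B + p)
f = 64 (f = -32*((-25 + 13) + 10) = -32*(-12 + 10) = -32*(-2) = 64)
59*f + T(3, U(-3, 1))*(-4) = 59*64 + (3 + 1² + 1*3)*(-4) = 3776 + (3 + 1 + 3)*(-4) = 3776 + 7*(-4) = 3776 - 28 = 3748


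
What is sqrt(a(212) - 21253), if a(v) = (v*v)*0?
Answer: I*sqrt(21253) ≈ 145.78*I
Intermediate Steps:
a(v) = 0 (a(v) = v**2*0 = 0)
sqrt(a(212) - 21253) = sqrt(0 - 21253) = sqrt(-21253) = I*sqrt(21253)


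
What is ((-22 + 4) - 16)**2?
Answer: 1156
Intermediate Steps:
((-22 + 4) - 16)**2 = (-18 - 16)**2 = (-34)**2 = 1156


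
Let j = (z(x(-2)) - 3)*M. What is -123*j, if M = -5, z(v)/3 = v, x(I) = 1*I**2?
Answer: 5535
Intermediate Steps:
x(I) = I**2
z(v) = 3*v
j = -45 (j = (3*(-2)**2 - 3)*(-5) = (3*4 - 3)*(-5) = (12 - 3)*(-5) = 9*(-5) = -45)
-123*j = -123*(-45) = 5535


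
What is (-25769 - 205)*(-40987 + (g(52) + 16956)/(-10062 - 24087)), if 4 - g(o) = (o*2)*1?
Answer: 12118446054702/11383 ≈ 1.0646e+9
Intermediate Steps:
g(o) = 4 - 2*o (g(o) = 4 - o*2 = 4 - 2*o)
(-25769 - 205)*(-40987 + (g(52) + 16956)/(-10062 - 24087)) = (-25769 - 205)*(-40987 + ((4 - 2*52) + 16956)/(-10062 - 24087)) = -25974*(-40987 + ((4 - 104) + 16956)/(-34149)) = -25974*(-40987 + (-100 + 16956)*(-1/34149)) = -25974*(-40987 + 16856*(-1/34149)) = -25974*(-40987 - 16856/34149) = -25974*(-1399681919/34149) = 12118446054702/11383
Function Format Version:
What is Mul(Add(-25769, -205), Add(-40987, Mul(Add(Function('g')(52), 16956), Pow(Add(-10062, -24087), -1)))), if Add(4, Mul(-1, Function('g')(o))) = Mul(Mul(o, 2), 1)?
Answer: Rational(12118446054702, 11383) ≈ 1.0646e+9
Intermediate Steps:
Function('g')(o) = Add(4, Mul(-2, o)) (Function('g')(o) = Add(4, Mul(-1, Mul(Mul(o, 2), 1))) = Add(4, Mul(-1, Mul(Mul(2, o), 1))) = Add(4, Mul(-1, Mul(2, o))) = Add(4, Mul(-2, o)))
Mul(Add(-25769, -205), Add(-40987, Mul(Add(Function('g')(52), 16956), Pow(Add(-10062, -24087), -1)))) = Mul(Add(-25769, -205), Add(-40987, Mul(Add(Add(4, Mul(-2, 52)), 16956), Pow(Add(-10062, -24087), -1)))) = Mul(-25974, Add(-40987, Mul(Add(Add(4, -104), 16956), Pow(-34149, -1)))) = Mul(-25974, Add(-40987, Mul(Add(-100, 16956), Rational(-1, 34149)))) = Mul(-25974, Add(-40987, Mul(16856, Rational(-1, 34149)))) = Mul(-25974, Add(-40987, Rational(-16856, 34149))) = Mul(-25974, Rational(-1399681919, 34149)) = Rational(12118446054702, 11383)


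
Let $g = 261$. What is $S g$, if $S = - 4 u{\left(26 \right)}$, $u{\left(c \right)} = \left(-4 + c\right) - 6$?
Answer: $-16704$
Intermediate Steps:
$u{\left(c \right)} = -10 + c$
$S = -64$ ($S = - 4 \left(-10 + 26\right) = \left(-4\right) 16 = -64$)
$S g = \left(-64\right) 261 = -16704$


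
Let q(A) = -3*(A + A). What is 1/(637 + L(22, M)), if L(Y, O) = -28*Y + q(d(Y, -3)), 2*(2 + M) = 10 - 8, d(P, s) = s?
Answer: 1/39 ≈ 0.025641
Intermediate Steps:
q(A) = -6*A
M = -1 (M = -2 + (10 - 8)/2 = -2 + (1/2)*2 = -2 + 1 = -1)
L(Y, O) = 18 - 28*Y (L(Y, O) = -28*Y - 6*(-3) = -28*Y + 18 = 18 - 28*Y)
1/(637 + L(22, M)) = 1/(637 + (18 - 28*22)) = 1/(637 + (18 - 616)) = 1/(637 - 598) = 1/39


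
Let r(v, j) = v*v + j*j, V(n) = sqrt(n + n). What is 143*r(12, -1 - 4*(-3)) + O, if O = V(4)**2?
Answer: 37903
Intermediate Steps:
V(n) = sqrt(2)*sqrt(n) (V(n) = sqrt(2*n) = sqrt(2)*sqrt(n))
r(v, j) = j**2 + v**2 (r(v, j) = v**2 + j**2 = j**2 + v**2)
O = 8 (O = (sqrt(2)*sqrt(4))**2 = (sqrt(2)*2)**2 = (2*sqrt(2))**2 = 8)
143*r(12, -1 - 4*(-3)) + O = 143*((-1 - 4*(-3))**2 + 12**2) + 8 = 143*((-1 + 12)**2 + 144) + 8 = 143*(11**2 + 144) + 8 = 143*(121 + 144) + 8 = 143*265 + 8 = 37895 + 8 = 37903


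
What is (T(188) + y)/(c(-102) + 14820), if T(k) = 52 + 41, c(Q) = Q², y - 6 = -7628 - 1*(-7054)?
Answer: -475/25224 ≈ -0.018831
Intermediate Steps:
y = -568 (y = 6 + (-7628 - 1*(-7054)) = 6 + (-7628 + 7054) = 6 - 574 = -568)
T(k) = 93
(T(188) + y)/(c(-102) + 14820) = (93 - 568)/((-102)² + 14820) = -475/(10404 + 14820) = -475/25224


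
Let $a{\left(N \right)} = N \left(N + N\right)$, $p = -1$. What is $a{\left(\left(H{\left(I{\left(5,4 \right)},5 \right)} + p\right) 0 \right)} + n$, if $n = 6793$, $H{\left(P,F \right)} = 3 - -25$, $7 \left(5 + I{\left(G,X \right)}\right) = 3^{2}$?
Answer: $6793$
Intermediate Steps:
$I{\left(G,X \right)} = - \frac{26}{7}$ ($I{\left(G,X \right)} = -5 + \frac{3^{2}}{7} = -5 + \frac{1}{7} \cdot 9 = -5 + \frac{9}{7} = - \frac{26}{7}$)
$H{\left(P,F \right)} = 28$ ($H{\left(P,F \right)} = 3 + 25 = 28$)
$a{\left(N \right)} = 2 N^{2}$ ($a{\left(N \right)} = N 2 N = 2 N^{2}$)
$a{\left(\left(H{\left(I{\left(5,4 \right)},5 \right)} + p\right) 0 \right)} + n = 2 \left(\left(28 - 1\right) 0\right)^{2} + 6793 = 2 \left(27 \cdot 0\right)^{2} + 6793 = 2 \cdot 0^{2} + 6793 = 2 \cdot 0 + 6793 = 0 + 6793 = 6793$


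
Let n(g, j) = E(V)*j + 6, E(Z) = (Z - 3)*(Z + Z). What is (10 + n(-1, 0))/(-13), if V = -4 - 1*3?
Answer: -16/13 ≈ -1.2308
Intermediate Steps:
V = -7 (V = -4 - 3 = -7)
E(Z) = 2*Z*(-3 + Z) (E(Z) = (-3 + Z)*(2*Z) = 2*Z*(-3 + Z))
n(g, j) = 6 + 140*j (n(g, j) = (2*(-7)*(-3 - 7))*j + 6 = (2*(-7)*(-10))*j + 6 = 140*j + 6 = 6 + 140*j)
(10 + n(-1, 0))/(-13) = (10 + (6 + 140*0))/(-13) = (10 + (6 + 0))*(-1/13) = (10 + 6)*(-1/13) = 16*(-1/13) = -16/13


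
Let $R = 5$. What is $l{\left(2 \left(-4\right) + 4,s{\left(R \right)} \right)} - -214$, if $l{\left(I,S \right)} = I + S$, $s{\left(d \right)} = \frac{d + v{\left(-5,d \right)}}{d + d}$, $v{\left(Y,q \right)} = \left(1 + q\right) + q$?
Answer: $\frac{1058}{5} \approx 211.6$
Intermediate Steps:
$v{\left(Y,q \right)} = 1 + 2 q$
$s{\left(d \right)} = \frac{1 + 3 d}{2 d}$ ($s{\left(d \right)} = \frac{d + \left(1 + 2 d\right)}{d + d} = \frac{1 + 3 d}{2 d}$)
$l{\left(2 \left(-4\right) + 4,s{\left(R \right)} \right)} - -214 = \left(\left(2 \left(-4\right) + 4\right) + \frac{1 + 3 \cdot 5}{2 \cdot 5}\right) - -214 = \left(\left(-8 + 4\right) + \frac{1}{2} \cdot \frac{1}{5} \left(1 + 15\right)\right) + 214 = \left(-4 + \frac{1}{2} \cdot \frac{1}{5} \cdot 16\right) + 214 = \left(-4 + \frac{8}{5}\right) + 214 = - \frac{12}{5} + 214 = \frac{1058}{5}$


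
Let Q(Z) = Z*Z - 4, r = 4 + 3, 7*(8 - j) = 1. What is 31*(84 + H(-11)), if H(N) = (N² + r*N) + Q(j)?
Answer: 282131/49 ≈ 5757.8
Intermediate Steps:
j = 55/7 (j = 8 - ⅐*1 = 8 - ⅐ = 55/7 ≈ 7.8571)
r = 7
Q(Z) = -4 + Z² (Q(Z) = Z² - 4 = -4 + Z²)
H(N) = 2829/49 + N² + 7*N (H(N) = (N² + 7*N) + (-4 + (55/7)²) = (N² + 7*N) + (-4 + 3025/49) = (N² + 7*N) + 2829/49 = 2829/49 + N² + 7*N)
31*(84 + H(-11)) = 31*(84 + (2829/49 + (-11)² + 7*(-11))) = 31*(84 + (2829/49 + 121 - 77)) = 31*(84 + 4985/49) = 31*(9101/49) = 282131/49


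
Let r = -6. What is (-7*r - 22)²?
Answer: 400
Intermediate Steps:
(-7*r - 22)² = (-7*(-6) - 22)² = (42 - 22)² = 20² = 400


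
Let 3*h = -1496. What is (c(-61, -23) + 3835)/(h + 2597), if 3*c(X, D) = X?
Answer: 11444/6295 ≈ 1.8180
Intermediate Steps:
h = -1496/3 (h = (1/3)*(-1496) = -1496/3 ≈ -498.67)
c(X, D) = X/3
(c(-61, -23) + 3835)/(h + 2597) = ((1/3)*(-61) + 3835)/(-1496/3 + 2597) = (-61/3 + 3835)/(6295/3) = (11444/3)*(3/6295) = 11444/6295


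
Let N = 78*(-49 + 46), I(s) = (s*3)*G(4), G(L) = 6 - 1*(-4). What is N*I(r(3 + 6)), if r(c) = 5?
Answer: -35100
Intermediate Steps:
G(L) = 10 (G(L) = 6 + 4 = 10)
I(s) = 30*s (I(s) = (s*3)*10 = (3*s)*10 = 30*s)
N = -234 (N = 78*(-3) = -234)
N*I(r(3 + 6)) = -7020*5 = -234*150 = -35100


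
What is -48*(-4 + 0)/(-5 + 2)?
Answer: -64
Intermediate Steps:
-48*(-4 + 0)/(-5 + 2) = -(-192)/(-3) = -(-192)*(-1)/3 = -48*4/3 = -64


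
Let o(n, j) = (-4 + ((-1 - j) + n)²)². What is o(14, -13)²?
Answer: 203928109056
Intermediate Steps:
o(n, j) = (-4 + (-1 + n - j)²)²
o(14, -13)² = ((-4 + (1 - 13 - 1*14)²)²)² = ((-4 + (1 - 13 - 14)²)²)² = ((-4 + (-26)²)²)² = ((-4 + 676)²)² = (672²)² = 451584² = 203928109056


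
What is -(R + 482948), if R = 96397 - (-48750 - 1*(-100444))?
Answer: -527651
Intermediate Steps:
R = 44703 (R = 96397 - (-48750 + 100444) = 96397 - 1*51694 = 96397 - 51694 = 44703)
-(R + 482948) = -(44703 + 482948) = -1*527651 = -527651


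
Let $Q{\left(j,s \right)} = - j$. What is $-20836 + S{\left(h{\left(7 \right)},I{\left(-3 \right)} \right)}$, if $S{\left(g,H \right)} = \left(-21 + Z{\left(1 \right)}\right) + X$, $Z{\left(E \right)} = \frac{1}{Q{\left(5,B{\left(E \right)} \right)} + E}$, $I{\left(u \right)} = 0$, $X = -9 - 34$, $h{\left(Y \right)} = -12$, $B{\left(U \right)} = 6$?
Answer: $- \frac{83601}{4} \approx -20900.0$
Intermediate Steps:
$X = -43$ ($X = -9 - 34 = -43$)
$Z{\left(E \right)} = \frac{1}{-5 + E}$ ($Z{\left(E \right)} = \frac{1}{\left(-1\right) 5 + E} = \frac{1}{-5 + E}$)
$S{\left(g,H \right)} = - \frac{257}{4}$ ($S{\left(g,H \right)} = \left(-21 + \frac{1}{-5 + 1}\right) - 43 = \left(-21 + \frac{1}{-4}\right) - 43 = \left(-21 - \frac{1}{4}\right) - 43 = - \frac{85}{4} - 43 = - \frac{257}{4}$)
$-20836 + S{\left(h{\left(7 \right)},I{\left(-3 \right)} \right)} = -20836 - \frac{257}{4} = - \frac{83601}{4}$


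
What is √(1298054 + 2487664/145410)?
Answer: √6861625976174910/72705 ≈ 1139.3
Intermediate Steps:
√(1298054 + 2487664/145410) = √(1298054 + 2487664*(1/145410)) = √(1298054 + 1243832/72705) = √(94376259902/72705) = √6861625976174910/72705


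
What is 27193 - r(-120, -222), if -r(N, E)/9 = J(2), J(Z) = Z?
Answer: 27211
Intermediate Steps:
r(N, E) = -18 (r(N, E) = -9*2 = -18)
27193 - r(-120, -222) = 27193 - 1*(-18) = 27193 + 18 = 27211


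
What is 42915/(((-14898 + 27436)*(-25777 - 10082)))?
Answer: -14305/149866714 ≈ -9.5451e-5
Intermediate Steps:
42915/(((-14898 + 27436)*(-25777 - 10082))) = 42915/((12538*(-35859))) = 42915/(-449600142) = 42915*(-1/449600142) = -14305/149866714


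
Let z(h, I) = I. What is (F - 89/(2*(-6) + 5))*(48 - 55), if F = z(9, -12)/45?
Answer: -1307/15 ≈ -87.133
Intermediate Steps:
F = -4/15 (F = -12/45 = -12*1/45 = -4/15 ≈ -0.26667)
(F - 89/(2*(-6) + 5))*(48 - 55) = (-4/15 - 89/(2*(-6) + 5))*(48 - 55) = (-4/15 - 89/(-12 + 5))*(-7) = (-4/15 - 89/(-7))*(-7) = (-4/15 - 89*(-⅐))*(-7) = (-4/15 + 89/7)*(-7) = (1307/105)*(-7) = -1307/15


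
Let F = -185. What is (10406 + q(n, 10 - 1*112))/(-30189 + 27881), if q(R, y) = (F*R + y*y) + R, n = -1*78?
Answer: -17581/1154 ≈ -15.235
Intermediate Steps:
n = -78
q(R, y) = y**2 - 184*R (q(R, y) = (-185*R + y*y) + R = (-185*R + y**2) + R = (y**2 - 185*R) + R = y**2 - 184*R)
(10406 + q(n, 10 - 1*112))/(-30189 + 27881) = (10406 + ((10 - 1*112)**2 - 184*(-78)))/(-30189 + 27881) = (10406 + ((10 - 112)**2 + 14352))/(-2308) = (10406 + ((-102)**2 + 14352))*(-1/2308) = (10406 + (10404 + 14352))*(-1/2308) = (10406 + 24756)*(-1/2308) = 35162*(-1/2308) = -17581/1154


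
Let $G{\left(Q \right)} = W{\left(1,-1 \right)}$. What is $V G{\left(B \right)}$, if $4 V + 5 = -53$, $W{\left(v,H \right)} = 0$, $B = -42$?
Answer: $0$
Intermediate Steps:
$G{\left(Q \right)} = 0$
$V = - \frac{29}{2}$ ($V = - \frac{5}{4} + \frac{1}{4} \left(-53\right) = - \frac{5}{4} - \frac{53}{4} = - \frac{29}{2} \approx -14.5$)
$V G{\left(B \right)} = \left(- \frac{29}{2}\right) 0 = 0$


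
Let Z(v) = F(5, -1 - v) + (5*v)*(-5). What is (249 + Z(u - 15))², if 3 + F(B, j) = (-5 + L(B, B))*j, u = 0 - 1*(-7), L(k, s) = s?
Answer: 198916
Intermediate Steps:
u = 7 (u = 0 + 7 = 7)
F(B, j) = -3 + j*(-5 + B) (F(B, j) = -3 + (-5 + B)*j = -3 + j*(-5 + B))
Z(v) = -3 - 25*v (Z(v) = (-3 - 5*(-1 - v) + 5*(-1 - v)) + (5*v)*(-5) = (-3 + (5 + 5*v) + (-5 - 5*v)) - 25*v = -3 - 25*v)
(249 + Z(u - 15))² = (249 + (-3 - 25*(7 - 15)))² = (249 + (-3 - 25*(-8)))² = (249 + (-3 + 200))² = (249 + 197)² = 446² = 198916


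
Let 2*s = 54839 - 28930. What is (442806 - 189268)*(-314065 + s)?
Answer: -76342953949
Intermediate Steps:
s = 25909/2 (s = (54839 - 28930)/2 = (½)*25909 = 25909/2 ≈ 12955.)
(442806 - 189268)*(-314065 + s) = (442806 - 189268)*(-314065 + 25909/2) = 253538*(-602221/2) = -76342953949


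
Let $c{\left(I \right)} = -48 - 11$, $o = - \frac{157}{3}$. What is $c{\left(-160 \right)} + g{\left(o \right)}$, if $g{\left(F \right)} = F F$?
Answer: $\frac{24118}{9} \approx 2679.8$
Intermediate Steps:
$o = - \frac{157}{3}$ ($o = \left(-157\right) \frac{1}{3} = - \frac{157}{3} \approx -52.333$)
$c{\left(I \right)} = -59$ ($c{\left(I \right)} = -48 - 11 = -59$)
$g{\left(F \right)} = F^{2}$
$c{\left(-160 \right)} + g{\left(o \right)} = -59 + \left(- \frac{157}{3}\right)^{2} = -59 + \frac{24649}{9} = \frac{24118}{9}$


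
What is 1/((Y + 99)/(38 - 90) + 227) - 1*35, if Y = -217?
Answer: -208609/5961 ≈ -34.996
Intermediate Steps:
1/((Y + 99)/(38 - 90) + 227) - 1*35 = 1/((-217 + 99)/(38 - 90) + 227) - 1*35 = 1/(-118/(-52) + 227) - 35 = 1/(-118*(-1/52) + 227) - 35 = 1/(59/26 + 227) - 35 = 1/(5961/26) - 35 = 26/5961 - 35 = -208609/5961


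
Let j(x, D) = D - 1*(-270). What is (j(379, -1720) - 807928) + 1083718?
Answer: 274340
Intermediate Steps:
j(x, D) = 270 + D (j(x, D) = D + 270 = 270 + D)
(j(379, -1720) - 807928) + 1083718 = ((270 - 1720) - 807928) + 1083718 = (-1450 - 807928) + 1083718 = -809378 + 1083718 = 274340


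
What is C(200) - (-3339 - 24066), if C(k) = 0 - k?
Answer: 27205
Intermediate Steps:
C(k) = -k
C(200) - (-3339 - 24066) = -1*200 - (-3339 - 24066) = -200 - 1*(-27405) = -200 + 27405 = 27205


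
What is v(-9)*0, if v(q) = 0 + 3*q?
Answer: 0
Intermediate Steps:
v(q) = 3*q
v(-9)*0 = (3*(-9))*0 = -27*0 = 0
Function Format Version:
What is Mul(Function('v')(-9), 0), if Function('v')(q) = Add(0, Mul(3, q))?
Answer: 0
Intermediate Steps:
Function('v')(q) = Mul(3, q)
Mul(Function('v')(-9), 0) = Mul(Mul(3, -9), 0) = Mul(-27, 0) = 0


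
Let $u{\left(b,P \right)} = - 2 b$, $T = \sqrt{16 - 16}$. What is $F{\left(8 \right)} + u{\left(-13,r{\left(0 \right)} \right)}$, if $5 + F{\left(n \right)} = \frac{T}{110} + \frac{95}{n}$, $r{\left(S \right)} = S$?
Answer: $\frac{263}{8} \approx 32.875$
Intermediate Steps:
$T = 0$ ($T = \sqrt{0} = 0$)
$F{\left(n \right)} = -5 + \frac{95}{n}$ ($F{\left(n \right)} = -5 + \left(\frac{0}{110} + \frac{95}{n}\right) = -5 + \left(0 \cdot \frac{1}{110} + \frac{95}{n}\right) = -5 + \left(0 + \frac{95}{n}\right) = -5 + \frac{95}{n}$)
$F{\left(8 \right)} + u{\left(-13,r{\left(0 \right)} \right)} = \left(-5 + \frac{95}{8}\right) - -26 = \left(-5 + 95 \cdot \frac{1}{8}\right) + 26 = \left(-5 + \frac{95}{8}\right) + 26 = \frac{55}{8} + 26 = \frac{263}{8}$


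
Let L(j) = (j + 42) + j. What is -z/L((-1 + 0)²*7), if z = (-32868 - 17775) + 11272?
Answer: 39371/56 ≈ 703.05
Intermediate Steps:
L(j) = 42 + 2*j (L(j) = (42 + j) + j = 42 + 2*j)
z = -39371 (z = -50643 + 11272 = -39371)
-z/L((-1 + 0)²*7) = -(-39371)/(42 + 2*((-1 + 0)²*7)) = -(-39371)/(42 + 2*((-1)²*7)) = -(-39371)/(42 + 2*(1*7)) = -(-39371)/(42 + 2*7) = -(-39371)/(42 + 14) = -(-39371)/56 = -1*(-39371/56) = 39371/56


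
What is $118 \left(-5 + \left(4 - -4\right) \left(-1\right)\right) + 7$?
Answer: $-1527$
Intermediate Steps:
$118 \left(-5 + \left(4 - -4\right) \left(-1\right)\right) + 7 = 118 \left(-5 + \left(4 + 4\right) \left(-1\right)\right) + 7 = 118 \left(-5 + 8 \left(-1\right)\right) + 7 = 118 \left(-5 - 8\right) + 7 = 118 \left(-13\right) + 7 = -1534 + 7 = -1527$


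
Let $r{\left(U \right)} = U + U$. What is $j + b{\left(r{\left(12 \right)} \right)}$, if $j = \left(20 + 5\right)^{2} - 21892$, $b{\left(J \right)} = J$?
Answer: $-21243$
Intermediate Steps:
$r{\left(U \right)} = 2 U$
$j = -21267$ ($j = 25^{2} - 21892 = 625 - 21892 = -21267$)
$j + b{\left(r{\left(12 \right)} \right)} = -21267 + 2 \cdot 12 = -21267 + 24 = -21243$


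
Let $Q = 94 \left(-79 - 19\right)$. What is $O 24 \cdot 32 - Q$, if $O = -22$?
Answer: $-7684$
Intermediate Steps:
$Q = -9212$ ($Q = 94 \left(-98\right) = -9212$)
$O 24 \cdot 32 - Q = \left(-22\right) 24 \cdot 32 - -9212 = \left(-528\right) 32 + 9212 = -16896 + 9212 = -7684$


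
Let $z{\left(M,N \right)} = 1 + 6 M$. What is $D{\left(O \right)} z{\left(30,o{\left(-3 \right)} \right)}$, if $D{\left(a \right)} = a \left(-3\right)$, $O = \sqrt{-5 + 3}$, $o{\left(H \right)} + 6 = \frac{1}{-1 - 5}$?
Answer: $- 543 i \sqrt{2} \approx - 767.92 i$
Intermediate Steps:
$o{\left(H \right)} = - \frac{37}{6}$ ($o{\left(H \right)} = -6 + \frac{1}{-1 - 5} = -6 + \frac{1}{-6} = -6 - \frac{1}{6} = - \frac{37}{6}$)
$O = i \sqrt{2}$ ($O = \sqrt{-2} = i \sqrt{2} \approx 1.4142 i$)
$D{\left(a \right)} = - 3 a$
$D{\left(O \right)} z{\left(30,o{\left(-3 \right)} \right)} = - 3 i \sqrt{2} \left(1 + 6 \cdot 30\right) = - 3 i \sqrt{2} \left(1 + 180\right) = - 3 i \sqrt{2} \cdot 181 = - 543 i \sqrt{2}$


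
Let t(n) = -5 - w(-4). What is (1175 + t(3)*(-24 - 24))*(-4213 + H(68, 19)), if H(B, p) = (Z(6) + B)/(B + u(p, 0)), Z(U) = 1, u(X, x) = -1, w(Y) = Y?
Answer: -345133046/67 ≈ -5.1512e+6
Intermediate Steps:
t(n) = -1 (t(n) = -5 - 1*(-4) = -5 + 4 = -1)
H(B, p) = (1 + B)/(-1 + B) (H(B, p) = (1 + B)/(B - 1) = (1 + B)/(-1 + B))
(1175 + t(3)*(-24 - 24))*(-4213 + H(68, 19)) = (1175 - (-24 - 24))*(-4213 + (1 + 68)/(-1 + 68)) = (1175 - 1*(-48))*(-4213 + 69/67) = (1175 + 48)*(-4213 + (1/67)*69) = 1223*(-4213 + 69/67) = 1223*(-282202/67) = -345133046/67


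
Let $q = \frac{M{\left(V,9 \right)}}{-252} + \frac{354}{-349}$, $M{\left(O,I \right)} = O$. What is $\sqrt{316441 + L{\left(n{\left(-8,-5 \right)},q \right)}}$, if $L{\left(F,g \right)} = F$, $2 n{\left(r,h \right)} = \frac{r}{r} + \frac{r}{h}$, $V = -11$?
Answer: $\frac{\sqrt{31644230}}{10} \approx 562.53$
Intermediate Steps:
$n{\left(r,h \right)} = \frac{1}{2} + \frac{r}{2 h}$ ($n{\left(r,h \right)} = \frac{\frac{r}{r} + \frac{r}{h}}{2} = \frac{1 + \frac{r}{h}}{2} = \frac{1}{2} + \frac{r}{2 h}$)
$q = - \frac{85369}{87948}$ ($q = - \frac{11}{-252} + \frac{354}{-349} = \left(-11\right) \left(- \frac{1}{252}\right) + 354 \left(- \frac{1}{349}\right) = \frac{11}{252} - \frac{354}{349} = - \frac{85369}{87948} \approx -0.97068$)
$\sqrt{316441 + L{\left(n{\left(-8,-5 \right)},q \right)}} = \sqrt{316441 + \frac{-5 - 8}{2 \left(-5\right)}} = \sqrt{316441 + \frac{1}{2} \left(- \frac{1}{5}\right) \left(-13\right)} = \sqrt{316441 + \frac{13}{10}} = \sqrt{\frac{3164423}{10}} = \frac{\sqrt{31644230}}{10}$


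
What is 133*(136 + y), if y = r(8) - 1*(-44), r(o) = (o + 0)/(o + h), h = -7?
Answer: 25004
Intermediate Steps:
r(o) = o/(-7 + o) (r(o) = (o + 0)/(o - 7) = o/(-7 + o))
y = 52 (y = 8/(-7 + 8) - 1*(-44) = 8/1 + 44 = 8*1 + 44 = 8 + 44 = 52)
133*(136 + y) = 133*(136 + 52) = 133*188 = 25004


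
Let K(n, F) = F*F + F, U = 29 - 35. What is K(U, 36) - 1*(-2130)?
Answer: 3462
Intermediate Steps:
U = -6
K(n, F) = F + F² (K(n, F) = F² + F = F + F²)
K(U, 36) - 1*(-2130) = 36*(1 + 36) - 1*(-2130) = 36*37 + 2130 = 1332 + 2130 = 3462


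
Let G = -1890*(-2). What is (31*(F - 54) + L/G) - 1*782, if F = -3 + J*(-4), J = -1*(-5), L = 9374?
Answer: -5984723/1890 ≈ -3166.5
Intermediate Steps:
J = 5
G = 3780
F = -23 (F = -3 + 5*(-4) = -3 - 20 = -23)
(31*(F - 54) + L/G) - 1*782 = (31*(-23 - 54) + 9374/3780) - 1*782 = (31*(-77) + 9374*(1/3780)) - 782 = (-2387 + 4687/1890) - 782 = -4506743/1890 - 782 = -5984723/1890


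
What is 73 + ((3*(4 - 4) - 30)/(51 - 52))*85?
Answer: 2623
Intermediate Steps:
73 + ((3*(4 - 4) - 30)/(51 - 52))*85 = 73 + ((3*0 - 30)/(-1))*85 = 73 + ((0 - 30)*(-1))*85 = 73 - 30*(-1)*85 = 73 + 30*85 = 73 + 2550 = 2623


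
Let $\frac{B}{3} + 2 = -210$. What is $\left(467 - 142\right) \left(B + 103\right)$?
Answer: $-173225$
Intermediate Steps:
$B = -636$ ($B = -6 + 3 \left(-210\right) = -6 - 630 = -636$)
$\left(467 - 142\right) \left(B + 103\right) = \left(467 - 142\right) \left(-636 + 103\right) = 325 \left(-533\right) = -173225$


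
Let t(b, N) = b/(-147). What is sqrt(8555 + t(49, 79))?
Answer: 8*sqrt(1203)/3 ≈ 92.491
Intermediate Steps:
t(b, N) = -b/147 (t(b, N) = b*(-1/147) = -b/147)
sqrt(8555 + t(49, 79)) = sqrt(8555 - 1/147*49) = sqrt(8555 - 1/3) = sqrt(25664/3) = 8*sqrt(1203)/3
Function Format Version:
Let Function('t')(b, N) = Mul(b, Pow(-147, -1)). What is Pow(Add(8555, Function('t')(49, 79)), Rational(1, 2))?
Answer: Mul(Rational(8, 3), Pow(1203, Rational(1, 2))) ≈ 92.491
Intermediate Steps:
Function('t')(b, N) = Mul(Rational(-1, 147), b) (Function('t')(b, N) = Mul(b, Rational(-1, 147)) = Mul(Rational(-1, 147), b))
Pow(Add(8555, Function('t')(49, 79)), Rational(1, 2)) = Pow(Add(8555, Mul(Rational(-1, 147), 49)), Rational(1, 2)) = Pow(Add(8555, Rational(-1, 3)), Rational(1, 2)) = Pow(Rational(25664, 3), Rational(1, 2)) = Mul(Rational(8, 3), Pow(1203, Rational(1, 2)))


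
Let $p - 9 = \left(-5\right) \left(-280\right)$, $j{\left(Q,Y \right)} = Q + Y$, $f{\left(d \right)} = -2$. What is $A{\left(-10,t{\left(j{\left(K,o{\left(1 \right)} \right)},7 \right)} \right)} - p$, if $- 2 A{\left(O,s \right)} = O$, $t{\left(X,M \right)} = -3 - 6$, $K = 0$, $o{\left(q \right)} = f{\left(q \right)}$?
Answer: $-1404$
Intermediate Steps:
$o{\left(q \right)} = -2$
$t{\left(X,M \right)} = -9$ ($t{\left(X,M \right)} = -3 - 6 = -9$)
$A{\left(O,s \right)} = - \frac{O}{2}$
$p = 1409$ ($p = 9 - -1400 = 9 + 1400 = 1409$)
$A{\left(-10,t{\left(j{\left(K,o{\left(1 \right)} \right)},7 \right)} \right)} - p = \left(- \frac{1}{2}\right) \left(-10\right) - 1409 = 5 - 1409 = -1404$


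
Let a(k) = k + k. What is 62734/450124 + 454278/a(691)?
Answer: 51142032215/155517842 ≈ 328.85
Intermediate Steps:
a(k) = 2*k
62734/450124 + 454278/a(691) = 62734/450124 + 454278/((2*691)) = 62734*(1/450124) + 454278/1382 = 31367/225062 + 454278*(1/1382) = 31367/225062 + 227139/691 = 51142032215/155517842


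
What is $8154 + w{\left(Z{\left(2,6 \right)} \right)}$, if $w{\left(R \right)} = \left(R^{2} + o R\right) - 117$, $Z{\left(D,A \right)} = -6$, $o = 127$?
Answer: $7311$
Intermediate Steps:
$w{\left(R \right)} = -117 + R^{2} + 127 R$ ($w{\left(R \right)} = \left(R^{2} + 127 R\right) - 117 = -117 + R^{2} + 127 R$)
$8154 + w{\left(Z{\left(2,6 \right)} \right)} = 8154 + \left(-117 + \left(-6\right)^{2} + 127 \left(-6\right)\right) = 8154 - 843 = 7311$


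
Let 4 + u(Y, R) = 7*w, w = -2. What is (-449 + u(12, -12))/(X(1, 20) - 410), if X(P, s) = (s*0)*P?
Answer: 467/410 ≈ 1.1390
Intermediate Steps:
X(P, s) = 0 (X(P, s) = 0*P = 0)
u(Y, R) = -18 (u(Y, R) = -4 + 7*(-2) = -4 - 14 = -18)
(-449 + u(12, -12))/(X(1, 20) - 410) = (-449 - 18)/(0 - 410) = -467/(-410) = -467*(-1/410) = 467/410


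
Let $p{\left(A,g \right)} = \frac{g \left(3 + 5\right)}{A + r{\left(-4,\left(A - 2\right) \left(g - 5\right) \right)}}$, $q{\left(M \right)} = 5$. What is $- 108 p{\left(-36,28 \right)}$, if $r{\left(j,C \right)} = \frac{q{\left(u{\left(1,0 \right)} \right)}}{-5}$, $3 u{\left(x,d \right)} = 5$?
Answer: $\frac{24192}{37} \approx 653.84$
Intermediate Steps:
$u{\left(x,d \right)} = \frac{5}{3}$ ($u{\left(x,d \right)} = \frac{1}{3} \cdot 5 = \frac{5}{3}$)
$r{\left(j,C \right)} = -1$ ($r{\left(j,C \right)} = \frac{5}{-5} = 5 \left(- \frac{1}{5}\right) = -1$)
$p{\left(A,g \right)} = \frac{8 g}{-1 + A}$ ($p{\left(A,g \right)} = \frac{g \left(3 + 5\right)}{A - 1} = \frac{g 8}{-1 + A} = \frac{8 g}{-1 + A}$)
$- 108 p{\left(-36,28 \right)} = - 108 \cdot 8 \cdot 28 \frac{1}{-1 - 36} = - 108 \cdot 8 \cdot 28 \frac{1}{-37} = - 108 \cdot 8 \cdot 28 \left(- \frac{1}{37}\right) = \left(-108\right) \left(- \frac{224}{37}\right) = \frac{24192}{37}$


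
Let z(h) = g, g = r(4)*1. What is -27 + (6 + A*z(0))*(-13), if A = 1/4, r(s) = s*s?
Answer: -157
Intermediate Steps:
r(s) = s²
g = 16 (g = 4²*1 = 16*1 = 16)
z(h) = 16
A = ¼ ≈ 0.25000
-27 + (6 + A*z(0))*(-13) = -27 + (6 + (¼)*16)*(-13) = -27 + (6 + 4)*(-13) = -27 + 10*(-13) = -27 - 130 = -157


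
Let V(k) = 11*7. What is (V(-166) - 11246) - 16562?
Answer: -27731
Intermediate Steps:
V(k) = 77
(V(-166) - 11246) - 16562 = (77 - 11246) - 16562 = -11169 - 16562 = -27731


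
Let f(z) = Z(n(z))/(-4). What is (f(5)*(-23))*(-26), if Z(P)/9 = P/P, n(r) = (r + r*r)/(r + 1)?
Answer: -2691/2 ≈ -1345.5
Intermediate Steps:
n(r) = (r + r²)/(1 + r)
Z(P) = 9 (Z(P) = 9*(P/P) = 9*1 = 9)
f(z) = -9/4 (f(z) = 9/(-4) = 9*(-¼) = -9/4)
(f(5)*(-23))*(-26) = -9/4*(-23)*(-26) = (207/4)*(-26) = -2691/2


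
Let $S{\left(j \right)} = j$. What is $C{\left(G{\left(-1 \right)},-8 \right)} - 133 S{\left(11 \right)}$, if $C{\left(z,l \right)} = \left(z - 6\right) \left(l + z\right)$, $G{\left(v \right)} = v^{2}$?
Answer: $-1428$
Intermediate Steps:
$C{\left(z,l \right)} = \left(-6 + z\right) \left(l + z\right)$
$C{\left(G{\left(-1 \right)},-8 \right)} - 133 S{\left(11 \right)} = \left(\left(\left(-1\right)^{2}\right)^{2} - -48 - 6 \left(-1\right)^{2} - 8 \left(-1\right)^{2}\right) - 1463 = \left(1^{2} + 48 - 6 - 8\right) - 1463 = \left(1 + 48 - 6 - 8\right) - 1463 = 35 - 1463 = -1428$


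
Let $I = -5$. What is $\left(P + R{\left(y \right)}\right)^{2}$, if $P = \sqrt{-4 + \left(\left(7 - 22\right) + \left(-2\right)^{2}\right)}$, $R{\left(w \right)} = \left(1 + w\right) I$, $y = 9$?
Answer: $\left(50 - i \sqrt{15}\right)^{2} \approx 2485.0 - 387.3 i$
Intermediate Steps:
$R{\left(w \right)} = -5 - 5 w$ ($R{\left(w \right)} = \left(1 + w\right) \left(-5\right) = -5 - 5 w$)
$P = i \sqrt{15}$ ($P = \sqrt{-4 + \left(-15 + 4\right)} = \sqrt{-4 - 11} = \sqrt{-15} = i \sqrt{15} \approx 3.873 i$)
$\left(P + R{\left(y \right)}\right)^{2} = \left(i \sqrt{15} - 50\right)^{2} = \left(-50 + i \sqrt{15}\right)^{2}$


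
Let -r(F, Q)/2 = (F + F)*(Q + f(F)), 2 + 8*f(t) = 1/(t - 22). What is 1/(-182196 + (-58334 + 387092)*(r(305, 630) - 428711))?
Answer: -283/111367761186147 ≈ -2.5411e-12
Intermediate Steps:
f(t) = -1/4 + 1/(8*(-22 + t)) (f(t) = -1/4 + 1/(8*(t - 22)) = -1/4 + 1/(8*(-22 + t)))
r(F, Q) = -4*F*(Q + (45 - 2*F)/(8*(-22 + F))) (r(F, Q) = -2*(F + F)*(Q + (45 - 2*F)/(8*(-22 + F))) = -2*2*F*(Q + (45 - 2*F)/(8*(-22 + F))) = -4*F*(Q + (45 - 2*F)/(8*(-22 + F))))
1/(-182196 + (-58334 + 387092)*(r(305, 630) - 428711)) = 1/(-182196 + (-58334 + 387092)*(-1*305*(45 - 2*305 + 8*630*(-22 + 305))/(-44 + 2*305) - 428711)) = 1/(-182196 + 328758*(-1*305*(45 - 610 + 8*630*283)/(-44 + 610) - 428711)) = 1/(-182196 + 328758*(-1*305*(45 - 610 + 1426320)/566 - 428711)) = 1/(-182196 + 328758*(-1*305*1/566*1425755 - 428711)) = 1/(-182196 + 328758*(-434855275/566 - 428711)) = 1/(-182196 + 328758*(-677505701/566)) = 1/(-182196 - 111367709624679/283) = 1/(-111367761186147/283) = -283/111367761186147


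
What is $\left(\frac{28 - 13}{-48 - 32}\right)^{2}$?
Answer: $\frac{9}{256} \approx 0.035156$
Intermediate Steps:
$\left(\frac{28 - 13}{-48 - 32}\right)^{2} = \left(\frac{15}{-80}\right)^{2} = \left(15 \left(- \frac{1}{80}\right)\right)^{2} = \left(- \frac{3}{16}\right)^{2} = \frac{9}{256}$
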